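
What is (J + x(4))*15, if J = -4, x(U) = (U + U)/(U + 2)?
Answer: -40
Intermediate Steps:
x(U) = 2*U/(2 + U) (x(U) = (2*U)/(2 + U) = 2*U/(2 + U))
(J + x(4))*15 = (-4 + 2*4/(2 + 4))*15 = (-4 + 2*4/6)*15 = (-4 + 2*4*(⅙))*15 = (-4 + 4/3)*15 = -8/3*15 = -40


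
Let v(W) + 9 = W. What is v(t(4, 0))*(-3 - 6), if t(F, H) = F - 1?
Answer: 54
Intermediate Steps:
t(F, H) = -1 + F
v(W) = -9 + W
v(t(4, 0))*(-3 - 6) = (-9 + (-1 + 4))*(-3 - 6) = (-9 + 3)*(-9) = -6*(-9) = 54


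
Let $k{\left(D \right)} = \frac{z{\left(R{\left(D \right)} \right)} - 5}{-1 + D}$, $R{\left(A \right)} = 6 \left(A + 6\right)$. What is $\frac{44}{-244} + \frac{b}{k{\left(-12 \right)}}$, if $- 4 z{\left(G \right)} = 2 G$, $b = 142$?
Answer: $- \frac{8673}{61} \approx -142.18$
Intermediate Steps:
$R{\left(A \right)} = 36 + 6 A$ ($R{\left(A \right)} = 6 \left(6 + A\right) = 36 + 6 A$)
$z{\left(G \right)} = - \frac{G}{2}$ ($z{\left(G \right)} = - \frac{2 G}{4} = - \frac{G}{2}$)
$k{\left(D \right)} = \frac{-23 - 3 D}{-1 + D}$ ($k{\left(D \right)} = \frac{- \frac{36 + 6 D}{2} - 5}{-1 + D} = \frac{\left(-18 - 3 D\right) - 5}{-1 + D} = \frac{-23 - 3 D}{-1 + D}$)
$\frac{44}{-244} + \frac{b}{k{\left(-12 \right)}} = \frac{44}{-244} + \frac{142}{\frac{1}{-1 - 12} \left(-23 - -36\right)} = 44 \left(- \frac{1}{244}\right) + \frac{142}{\frac{1}{-13} \left(-23 + 36\right)} = - \frac{11}{61} + \frac{142}{\left(- \frac{1}{13}\right) 13} = - \frac{11}{61} + \frac{142}{-1} = - \frac{11}{61} + 142 \left(-1\right) = - \frac{11}{61} - 142 = - \frac{8673}{61}$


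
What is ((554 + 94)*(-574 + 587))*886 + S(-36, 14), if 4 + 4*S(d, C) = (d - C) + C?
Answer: 7463654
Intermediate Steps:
S(d, C) = -1 + d/4 (S(d, C) = -1 + ((d - C) + C)/4 = -1 + d/4)
((554 + 94)*(-574 + 587))*886 + S(-36, 14) = ((554 + 94)*(-574 + 587))*886 + (-1 + (¼)*(-36)) = (648*13)*886 + (-1 - 9) = 8424*886 - 10 = 7463664 - 10 = 7463654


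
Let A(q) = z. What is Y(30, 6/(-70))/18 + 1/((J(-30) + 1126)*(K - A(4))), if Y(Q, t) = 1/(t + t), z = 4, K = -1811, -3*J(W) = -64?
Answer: -36442229/112450140 ≈ -0.32407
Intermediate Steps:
J(W) = 64/3 (J(W) = -⅓*(-64) = 64/3)
Y(Q, t) = 1/(2*t)
A(q) = 4
Y(30, 6/(-70))/18 + 1/((J(-30) + 1126)*(K - A(4))) = (1/(2*((6/(-70)))))/18 + 1/((64/3 + 1126)*(-1811 - 1*4)) = (1/(2*((6*(-1/70)))))*(1/18) + 1/((3442/3)*(-1811 - 4)) = (1/(2*(-3/35)))*(1/18) + (3/3442)/(-1815) = ((½)*(-35/3))*(1/18) + (3/3442)*(-1/1815) = -35/6*1/18 - 1/2082410 = -35/108 - 1/2082410 = -36442229/112450140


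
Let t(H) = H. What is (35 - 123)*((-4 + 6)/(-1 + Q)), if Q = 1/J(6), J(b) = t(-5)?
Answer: 440/3 ≈ 146.67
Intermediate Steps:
J(b) = -5
Q = -⅕ (Q = 1/(-5) = -⅕ ≈ -0.20000)
(35 - 123)*((-4 + 6)/(-1 + Q)) = (35 - 123)*((-4 + 6)/(-1 - ⅕)) = -176/(-6/5) = -176*(-5)/6 = -88*(-5/3) = 440/3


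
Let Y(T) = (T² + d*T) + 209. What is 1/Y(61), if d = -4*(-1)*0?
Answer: 1/3930 ≈ 0.00025445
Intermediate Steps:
d = 0 (d = 4*0 = 0)
Y(T) = 209 + T² (Y(T) = (T² + 0*T) + 209 = (T² + 0) + 209 = T² + 209 = 209 + T²)
1/Y(61) = 1/(209 + 61²) = 1/(209 + 3721) = 1/3930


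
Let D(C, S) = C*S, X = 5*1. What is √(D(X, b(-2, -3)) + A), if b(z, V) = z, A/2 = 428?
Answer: 3*√94 ≈ 29.086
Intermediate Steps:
X = 5
A = 856 (A = 2*428 = 856)
√(D(X, b(-2, -3)) + A) = √(5*(-2) + 856) = √(-10 + 856) = √846 = 3*√94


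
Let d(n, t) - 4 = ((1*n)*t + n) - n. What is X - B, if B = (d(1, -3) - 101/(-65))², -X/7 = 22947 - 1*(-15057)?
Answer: -1123995856/4225 ≈ -2.6603e+5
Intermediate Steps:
X = -266028 (X = -7*(22947 - 1*(-15057)) = -7*(22947 + 15057) = -7*38004 = -266028)
d(n, t) = 4 + n*t (d(n, t) = 4 + (((1*n)*t + n) - n) = 4 + ((n*t + n) - n) = 4 + ((n + n*t) - n) = 4 + n*t)
B = 27556/4225 (B = ((4 + 1*(-3)) - 101/(-65))² = ((4 - 3) - 101*(-1/65))² = (1 + 101/65)² = (166/65)² = 27556/4225 ≈ 6.5221)
X - B = -266028 - 1*27556/4225 = -266028 - 27556/4225 = -1123995856/4225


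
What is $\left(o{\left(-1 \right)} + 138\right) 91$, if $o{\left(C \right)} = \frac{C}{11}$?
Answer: $\frac{138047}{11} \approx 12550.0$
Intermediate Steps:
$o{\left(C \right)} = \frac{C}{11}$ ($o{\left(C \right)} = C \frac{1}{11} = \frac{C}{11}$)
$\left(o{\left(-1 \right)} + 138\right) 91 = \left(\frac{1}{11} \left(-1\right) + 138\right) 91 = \left(- \frac{1}{11} + 138\right) 91 = \frac{1517}{11} \cdot 91 = \frac{138047}{11}$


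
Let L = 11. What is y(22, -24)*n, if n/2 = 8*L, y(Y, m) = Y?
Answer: 3872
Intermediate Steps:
n = 176 (n = 2*(8*11) = 2*88 = 176)
y(22, -24)*n = 22*176 = 3872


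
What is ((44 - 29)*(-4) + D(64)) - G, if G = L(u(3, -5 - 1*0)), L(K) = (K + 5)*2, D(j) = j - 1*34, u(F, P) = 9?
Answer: -58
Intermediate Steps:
D(j) = -34 + j (D(j) = j - 34 = -34 + j)
L(K) = 10 + 2*K (L(K) = (5 + K)*2 = 10 + 2*K)
G = 28 (G = 10 + 2*9 = 10 + 18 = 28)
((44 - 29)*(-4) + D(64)) - G = ((44 - 29)*(-4) + (-34 + 64)) - 1*28 = (15*(-4) + 30) - 28 = (-60 + 30) - 28 = -30 - 28 = -58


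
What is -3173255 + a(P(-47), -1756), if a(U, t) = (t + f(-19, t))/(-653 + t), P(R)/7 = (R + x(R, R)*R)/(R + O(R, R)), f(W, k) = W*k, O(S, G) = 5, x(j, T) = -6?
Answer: -2548134301/803 ≈ -3.1733e+6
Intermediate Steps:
P(R) = -35*R/(5 + R) (P(R) = 7*((R - 6*R)/(R + 5)) = 7*((-5*R)/(5 + R)) = 7*(-5*R/(5 + R)) = -35*R/(5 + R))
a(U, t) = -18*t/(-653 + t) (a(U, t) = (t - 19*t)/(-653 + t) = (-18*t)/(-653 + t) = -18*t/(-653 + t))
-3173255 + a(P(-47), -1756) = -3173255 - 18*(-1756)/(-653 - 1756) = -3173255 - 18*(-1756)/(-2409) = -3173255 - 18*(-1756)*(-1/2409) = -3173255 - 10536/803 = -2548134301/803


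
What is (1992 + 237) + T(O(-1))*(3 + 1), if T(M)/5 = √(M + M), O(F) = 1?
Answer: 2229 + 20*√2 ≈ 2257.3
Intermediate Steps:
T(M) = 5*√2*√M (T(M) = 5*√(M + M) = 5*√(2*M) = 5*(√2*√M) = 5*√2*√M)
(1992 + 237) + T(O(-1))*(3 + 1) = (1992 + 237) + (5*√2*√1)*(3 + 1) = 2229 + (5*√2*1)*4 = 2229 + (5*√2)*4 = 2229 + 20*√2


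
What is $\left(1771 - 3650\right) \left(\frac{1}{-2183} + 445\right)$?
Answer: $- \frac{1825324486}{2183} \approx -8.3615 \cdot 10^{5}$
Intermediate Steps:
$\left(1771 - 3650\right) \left(\frac{1}{-2183} + 445\right) = - 1879 \left(- \frac{1}{2183} + 445\right) = \left(-1879\right) \frac{971434}{2183} = - \frac{1825324486}{2183}$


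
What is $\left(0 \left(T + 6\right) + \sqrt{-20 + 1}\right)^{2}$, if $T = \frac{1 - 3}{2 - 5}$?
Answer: $-19$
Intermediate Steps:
$T = \frac{2}{3}$ ($T = - \frac{2}{-3} = \left(-2\right) \left(- \frac{1}{3}\right) = \frac{2}{3} \approx 0.66667$)
$\left(0 \left(T + 6\right) + \sqrt{-20 + 1}\right)^{2} = \left(0 \left(\frac{2}{3} + 6\right) + \sqrt{-20 + 1}\right)^{2} = \left(0 \cdot \frac{20}{3} + \sqrt{-19}\right)^{2} = \left(0 + i \sqrt{19}\right)^{2} = \left(i \sqrt{19}\right)^{2} = -19$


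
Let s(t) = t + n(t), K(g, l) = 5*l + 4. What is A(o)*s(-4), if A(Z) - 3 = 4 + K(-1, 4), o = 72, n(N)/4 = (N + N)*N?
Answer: 3844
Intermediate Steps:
n(N) = 8*N² (n(N) = 4*((N + N)*N) = 4*((2*N)*N) = 4*(2*N²) = 8*N²)
K(g, l) = 4 + 5*l
s(t) = t + 8*t²
A(Z) = 31 (A(Z) = 3 + (4 + (4 + 5*4)) = 3 + (4 + (4 + 20)) = 3 + (4 + 24) = 3 + 28 = 31)
A(o)*s(-4) = 31*(-4*(1 + 8*(-4))) = 31*(-4*(1 - 32)) = 31*(-4*(-31)) = 31*124 = 3844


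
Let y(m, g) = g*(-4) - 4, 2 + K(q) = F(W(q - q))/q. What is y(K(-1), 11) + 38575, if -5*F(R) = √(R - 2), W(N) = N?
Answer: 38527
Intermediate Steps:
F(R) = -√(-2 + R)/5 (F(R) = -√(R - 2)/5 = -√(-2 + R)/5)
K(q) = -2 - I*√2/(5*q) (K(q) = -2 + (-√(-2 + (q - q))/5)/q = -2 + (-√(-2 + 0)/5)/q = -2 + (-I*√2/5)/q = -2 - I*√2/(5*q))
y(m, g) = -4 - 4*g (y(m, g) = -4*g - 4 = -4 - 4*g)
y(K(-1), 11) + 38575 = (-4 - 4*11) + 38575 = (-4 - 44) + 38575 = -48 + 38575 = 38527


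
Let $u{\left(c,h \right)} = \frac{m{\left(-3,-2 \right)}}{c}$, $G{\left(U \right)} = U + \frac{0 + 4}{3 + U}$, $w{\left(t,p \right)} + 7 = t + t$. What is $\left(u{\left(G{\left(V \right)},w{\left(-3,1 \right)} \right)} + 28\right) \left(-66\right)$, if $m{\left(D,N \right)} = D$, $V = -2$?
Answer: $-1749$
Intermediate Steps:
$w{\left(t,p \right)} = -7 + 2 t$ ($w{\left(t,p \right)} = -7 + \left(t + t\right) = -7 + 2 t$)
$G{\left(U \right)} = U + \frac{4}{3 + U}$
$u{\left(c,h \right)} = - \frac{3}{c}$
$\left(u{\left(G{\left(V \right)},w{\left(-3,1 \right)} \right)} + 28\right) \left(-66\right) = \left(- \frac{3}{\frac{1}{3 - 2} \left(4 + \left(-2\right)^{2} + 3 \left(-2\right)\right)} + 28\right) \left(-66\right) = \left(- \frac{3}{1^{-1} \left(4 + 4 - 6\right)} + 28\right) \left(-66\right) = \left(- \frac{3}{1 \cdot 2} + 28\right) \left(-66\right) = \left(- \frac{3}{2} + 28\right) \left(-66\right) = \frac{53}{2} \left(-66\right) = -1749$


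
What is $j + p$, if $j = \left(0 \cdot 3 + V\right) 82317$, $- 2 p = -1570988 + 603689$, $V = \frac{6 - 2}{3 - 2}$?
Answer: $\frac{1625835}{2} \approx 8.1292 \cdot 10^{5}$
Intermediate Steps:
$V = 4$ ($V = \frac{4}{1} = 4 \cdot 1 = 4$)
$p = \frac{967299}{2}$ ($p = - \frac{-1570988 + 603689}{2} = \left(- \frac{1}{2}\right) \left(-967299\right) = \frac{967299}{2} \approx 4.8365 \cdot 10^{5}$)
$j = 329268$ ($j = \left(0 \cdot 3 + 4\right) 82317 = \left(0 + 4\right) 82317 = 4 \cdot 82317 = 329268$)
$j + p = 329268 + \frac{967299}{2} = \frac{1625835}{2}$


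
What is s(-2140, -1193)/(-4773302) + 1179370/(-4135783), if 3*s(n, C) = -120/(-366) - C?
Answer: -1030497575944339/3612665451580278 ≈ -0.28525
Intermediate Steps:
s(n, C) = 20/183 - C/3 (s(n, C) = (-120/(-366) - C)/3 = (-120*(-1/366) - C)/3 = (20/61 - C)/3 = 20/183 - C/3)
s(-2140, -1193)/(-4773302) + 1179370/(-4135783) = (20/183 - 1/3*(-1193))/(-4773302) + 1179370/(-4135783) = (20/183 + 1193/3)*(-1/4773302) + 1179370*(-1/4135783) = (72793/183)*(-1/4773302) - 1179370/4135783 = -72793/873514266 - 1179370/4135783 = -1030497575944339/3612665451580278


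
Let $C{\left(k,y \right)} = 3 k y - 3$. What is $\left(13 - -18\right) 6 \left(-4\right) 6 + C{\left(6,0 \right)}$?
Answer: $-4467$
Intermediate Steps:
$C{\left(k,y \right)} = -3 + 3 k y$ ($C{\left(k,y \right)} = 3 k y - 3 = -3 + 3 k y$)
$\left(13 - -18\right) 6 \left(-4\right) 6 + C{\left(6,0 \right)} = \left(13 - -18\right) 6 \left(-4\right) 6 - \left(3 - 0\right) = \left(13 + 18\right) \left(\left(-24\right) 6\right) + \left(-3 + 0\right) = 31 \left(-144\right) - 3 = -4464 - 3 = -4467$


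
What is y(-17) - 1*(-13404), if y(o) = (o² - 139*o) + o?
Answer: 16039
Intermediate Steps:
y(o) = o² - 138*o
y(-17) - 1*(-13404) = -17*(-138 - 17) - 1*(-13404) = -17*(-155) + 13404 = 2635 + 13404 = 16039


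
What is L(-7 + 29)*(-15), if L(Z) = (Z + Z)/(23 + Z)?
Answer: -44/3 ≈ -14.667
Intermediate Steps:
L(Z) = 2*Z/(23 + Z) (L(Z) = (2*Z)/(23 + Z) = 2*Z/(23 + Z))
L(-7 + 29)*(-15) = (2*(-7 + 29)/(23 + (-7 + 29)))*(-15) = (2*22/(23 + 22))*(-15) = (2*22/45)*(-15) = (2*22*(1/45))*(-15) = (44/45)*(-15) = -44/3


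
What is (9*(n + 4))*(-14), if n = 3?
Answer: -882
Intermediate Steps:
(9*(n + 4))*(-14) = (9*(3 + 4))*(-14) = (9*7)*(-14) = 63*(-14) = -882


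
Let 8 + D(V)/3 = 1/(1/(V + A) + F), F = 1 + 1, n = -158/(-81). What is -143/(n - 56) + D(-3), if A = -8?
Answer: -55115/2786 ≈ -19.783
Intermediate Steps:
n = 158/81 (n = -158*(-1/81) = 158/81 ≈ 1.9506)
F = 2
D(V) = -24 + 3/(2 + 1/(-8 + V)) (D(V) = -24 + 3/(1/(V - 8) + 2) = -24 + 3/(1/(-8 + V) + 2) = -24 + 3/(2 + 1/(-8 + V)))
-143/(n - 56) + D(-3) = -143/(158/81 - 56) + 3*(112 - 15*(-3))/(-15 + 2*(-3)) = -143/(-4378/81) + 3*(112 + 45)/(-15 - 6) = -81/4378*(-143) + 3*157/(-21) = 1053/398 + 3*(-1/21)*157 = 1053/398 - 157/7 = -55115/2786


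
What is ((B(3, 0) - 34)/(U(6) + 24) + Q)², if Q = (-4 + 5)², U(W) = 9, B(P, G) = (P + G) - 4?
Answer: 4/1089 ≈ 0.0036731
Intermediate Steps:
B(P, G) = -4 + G + P (B(P, G) = (G + P) - 4 = -4 + G + P)
Q = 1 (Q = 1² = 1)
((B(3, 0) - 34)/(U(6) + 24) + Q)² = (((-4 + 0 + 3) - 34)/(9 + 24) + 1)² = ((-1 - 34)/33 + 1)² = (-35*1/33 + 1)² = (-35/33 + 1)² = (-2/33)² = 4/1089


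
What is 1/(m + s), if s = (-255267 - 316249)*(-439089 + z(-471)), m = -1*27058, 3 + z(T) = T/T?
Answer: 1/250947504898 ≈ 3.9849e-12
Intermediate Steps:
z(T) = -2 (z(T) = -3 + T/T = -3 + 1 = -2)
m = -27058
s = 250947531956 (s = (-255267 - 316249)*(-439089 - 2) = -571516*(-439091) = 250947531956)
1/(m + s) = 1/(-27058 + 250947531956) = 1/250947504898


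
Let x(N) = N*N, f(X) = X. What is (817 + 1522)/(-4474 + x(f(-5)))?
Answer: -2339/4449 ≈ -0.52574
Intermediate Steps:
x(N) = N²
(817 + 1522)/(-4474 + x(f(-5))) = (817 + 1522)/(-4474 + (-5)²) = 2339/(-4474 + 25) = 2339/(-4449) = 2339*(-1/4449) = -2339/4449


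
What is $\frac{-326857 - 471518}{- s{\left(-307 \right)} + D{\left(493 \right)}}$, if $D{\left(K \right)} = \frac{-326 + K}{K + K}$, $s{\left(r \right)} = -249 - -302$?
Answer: $\frac{787197750}{52091} \approx 15112.0$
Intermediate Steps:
$s{\left(r \right)} = 53$ ($s{\left(r \right)} = -249 + 302 = 53$)
$D{\left(K \right)} = \frac{-326 + K}{2 K}$
$\frac{-326857 - 471518}{- s{\left(-307 \right)} + D{\left(493 \right)}} = \frac{-326857 - 471518}{\left(-1\right) 53 + \frac{-326 + 493}{2 \cdot 493}} = - \frac{798375}{-53 + \frac{1}{2} \cdot \frac{1}{493} \cdot 167} = - \frac{798375}{-53 + \frac{167}{986}} = - \frac{798375}{- \frac{52091}{986}} = \left(-798375\right) \left(- \frac{986}{52091}\right) = \frac{787197750}{52091}$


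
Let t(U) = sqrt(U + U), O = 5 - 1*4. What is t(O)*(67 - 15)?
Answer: 52*sqrt(2) ≈ 73.539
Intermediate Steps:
O = 1 (O = 5 - 4 = 1)
t(U) = sqrt(2)*sqrt(U) (t(U) = sqrt(2*U) = sqrt(2)*sqrt(U))
t(O)*(67 - 15) = (sqrt(2)*sqrt(1))*(67 - 15) = (sqrt(2)*1)*52 = sqrt(2)*52 = 52*sqrt(2)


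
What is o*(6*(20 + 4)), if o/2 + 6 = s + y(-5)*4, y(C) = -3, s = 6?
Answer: -3456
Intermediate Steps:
o = -24 (o = -12 + 2*(6 - 3*4) = -12 + 2*(6 - 12) = -12 + 2*(-6) = -12 - 12 = -24)
o*(6*(20 + 4)) = -144*(20 + 4) = -144*24 = -24*144 = -3456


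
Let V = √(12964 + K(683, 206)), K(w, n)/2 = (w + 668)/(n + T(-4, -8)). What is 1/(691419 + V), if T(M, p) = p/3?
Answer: 210882795/145808367278032 - 7*√24636985/145808367278032 ≈ 1.4461e-6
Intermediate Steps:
T(M, p) = p/3 (T(M, p) = p*(⅓) = p/3)
K(w, n) = 2*(668 + w)/(-8/3 + n) (K(w, n) = 2*((w + 668)/(n + (⅓)*(-8))) = 2*((668 + w)/(n - 8/3)) = 2*((668 + w)/(-8/3 + n)) = 2*(668 + w)/(-8/3 + n))
V = 7*√24636985/305 (V = √(12964 + 6*(668 + 683)/(-8 + 3*206)) = √(12964 + 6*1351/(-8 + 618)) = √(12964 + 6*1351/610) = √(12964 + 6*(1/610)*1351) = √(12964 + 4053/305) = √(3958073/305) = 7*√24636985/305 ≈ 113.92)
1/(691419 + V) = 1/(691419 + 7*√24636985/305)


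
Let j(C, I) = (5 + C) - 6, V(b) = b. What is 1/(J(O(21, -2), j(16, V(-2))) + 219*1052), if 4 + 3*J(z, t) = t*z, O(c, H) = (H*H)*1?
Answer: 3/691220 ≈ 4.3402e-6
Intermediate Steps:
O(c, H) = H**2 (O(c, H) = H**2*1 = H**2)
j(C, I) = -1 + C
J(z, t) = -4/3 + t*z/3 (J(z, t) = -4/3 + (t*z)/3 = -4/3 + t*z/3)
1/(J(O(21, -2), j(16, V(-2))) + 219*1052) = 1/((-4/3 + (1/3)*(-1 + 16)*(-2)**2) + 219*1052) = 1/((-4/3 + (1/3)*15*4) + 230388) = 1/((-4/3 + 20) + 230388) = 1/(56/3 + 230388) = 1/(691220/3) = 3/691220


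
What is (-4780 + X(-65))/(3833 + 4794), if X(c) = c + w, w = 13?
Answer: -4832/8627 ≈ -0.56010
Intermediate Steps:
X(c) = 13 + c (X(c) = c + 13 = 13 + c)
(-4780 + X(-65))/(3833 + 4794) = (-4780 + (13 - 65))/(3833 + 4794) = (-4780 - 52)/8627 = -4832*1/8627 = -4832/8627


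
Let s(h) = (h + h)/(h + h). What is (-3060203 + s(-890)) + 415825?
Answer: -2644377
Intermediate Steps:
s(h) = 1 (s(h) = (2*h)/((2*h)) = (2*h)*(1/(2*h)) = 1)
(-3060203 + s(-890)) + 415825 = (-3060203 + 1) + 415825 = -3060202 + 415825 = -2644377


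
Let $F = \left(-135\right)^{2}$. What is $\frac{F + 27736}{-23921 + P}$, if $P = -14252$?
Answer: $- \frac{779}{647} \approx -1.204$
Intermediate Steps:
$F = 18225$
$\frac{F + 27736}{-23921 + P} = \frac{18225 + 27736}{-23921 - 14252} = \frac{45961}{-38173} = 45961 \left(- \frac{1}{38173}\right) = - \frac{779}{647}$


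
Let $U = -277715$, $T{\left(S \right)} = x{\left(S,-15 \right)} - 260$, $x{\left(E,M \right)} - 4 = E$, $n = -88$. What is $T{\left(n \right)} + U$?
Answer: $-278059$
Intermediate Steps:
$x{\left(E,M \right)} = 4 + E$
$T{\left(S \right)} = -256 + S$ ($T{\left(S \right)} = \left(4 + S\right) - 260 = -256 + S$)
$T{\left(n \right)} + U = \left(-256 - 88\right) - 277715 = -344 - 277715 = -278059$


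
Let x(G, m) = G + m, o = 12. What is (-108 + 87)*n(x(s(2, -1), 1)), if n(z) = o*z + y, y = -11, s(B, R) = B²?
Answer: -1029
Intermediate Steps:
n(z) = -11 + 12*z (n(z) = 12*z - 11 = -11 + 12*z)
(-108 + 87)*n(x(s(2, -1), 1)) = (-108 + 87)*(-11 + 12*(2² + 1)) = -21*(-11 + 12*(4 + 1)) = -21*(-11 + 12*5) = -21*(-11 + 60) = -21*49 = -1029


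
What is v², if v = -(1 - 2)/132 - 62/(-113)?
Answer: 68840209/222487056 ≈ 0.30941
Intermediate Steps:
v = 8297/14916 (v = -1*(-1)*(1/132) - 62*(-1/113) = 1*(1/132) + 62/113 = 1/132 + 62/113 = 8297/14916 ≈ 0.55625)
v² = (8297/14916)² = 68840209/222487056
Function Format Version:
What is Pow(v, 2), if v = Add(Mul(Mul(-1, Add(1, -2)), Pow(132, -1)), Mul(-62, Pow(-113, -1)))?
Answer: Rational(68840209, 222487056) ≈ 0.30941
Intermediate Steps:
v = Rational(8297, 14916) (v = Add(Mul(Mul(-1, -1), Rational(1, 132)), Mul(-62, Rational(-1, 113))) = Add(Mul(1, Rational(1, 132)), Rational(62, 113)) = Add(Rational(1, 132), Rational(62, 113)) = Rational(8297, 14916) ≈ 0.55625)
Pow(v, 2) = Pow(Rational(8297, 14916), 2) = Rational(68840209, 222487056)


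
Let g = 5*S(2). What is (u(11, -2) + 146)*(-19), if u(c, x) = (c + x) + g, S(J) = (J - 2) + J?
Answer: -3135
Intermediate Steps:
S(J) = -2 + 2*J (S(J) = (-2 + J) + J = -2 + 2*J)
g = 10 (g = 5*(-2 + 2*2) = 5*(-2 + 4) = 5*2 = 10)
u(c, x) = 10 + c + x (u(c, x) = (c + x) + 10 = 10 + c + x)
(u(11, -2) + 146)*(-19) = ((10 + 11 - 2) + 146)*(-19) = (19 + 146)*(-19) = 165*(-19) = -3135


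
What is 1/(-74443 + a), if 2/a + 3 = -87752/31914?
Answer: -91747/6829953835 ≈ -1.3433e-5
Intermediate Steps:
a = -31914/91747 (a = 2/(-3 - 87752/31914) = 2/(-3 - 87752*1/31914) = 2/(-3 - 43876/15957) = 2/(-91747/15957) = 2*(-15957/91747) = -31914/91747 ≈ -0.34785)
1/(-74443 + a) = 1/(-74443 - 31914/91747) = 1/(-6829953835/91747) = -91747/6829953835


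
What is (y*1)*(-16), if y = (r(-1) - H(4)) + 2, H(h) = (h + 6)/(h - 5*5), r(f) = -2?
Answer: -160/21 ≈ -7.6190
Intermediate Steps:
H(h) = (6 + h)/(-25 + h) (H(h) = (6 + h)/(h - 25) = (6 + h)/(-25 + h))
y = 10/21 (y = (-2 - (6 + 4)/(-25 + 4)) + 2 = (-2 - 10/(-21)) + 2 = (-2 - (-1)*10/21) + 2 = (-2 - 1*(-10/21)) + 2 = (-2 + 10/21) + 2 = -32/21 + 2 = 10/21 ≈ 0.47619)
(y*1)*(-16) = ((10/21)*1)*(-16) = (10/21)*(-16) = -160/21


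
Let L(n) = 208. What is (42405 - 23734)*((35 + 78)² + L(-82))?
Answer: 242293567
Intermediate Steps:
(42405 - 23734)*((35 + 78)² + L(-82)) = (42405 - 23734)*((35 + 78)² + 208) = 18671*(113² + 208) = 18671*(12769 + 208) = 18671*12977 = 242293567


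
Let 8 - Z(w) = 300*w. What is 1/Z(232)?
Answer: -1/69592 ≈ -1.4369e-5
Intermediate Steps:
Z(w) = 8 - 300*w
1/Z(232) = 1/(8 - 300*232) = 1/(8 - 69600) = 1/(-69592) = -1/69592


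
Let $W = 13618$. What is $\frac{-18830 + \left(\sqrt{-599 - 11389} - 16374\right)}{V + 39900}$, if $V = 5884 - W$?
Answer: $- \frac{17602}{16083} + \frac{i \sqrt{37}}{1787} \approx -1.0944 + 0.0034039 i$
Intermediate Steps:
$V = -7734$ ($V = 5884 - 13618 = -7734$)
$\frac{-18830 + \left(\sqrt{-599 - 11389} - 16374\right)}{V + 39900} = \frac{-18830 + \left(\sqrt{-599 - 11389} - 16374\right)}{-7734 + 39900} = \frac{-18830 - \left(16374 - \sqrt{-11988}\right)}{32166} = \left(-18830 - \left(16374 - 18 i \sqrt{37}\right)\right) \frac{1}{32166} = \left(-35204 + 18 i \sqrt{37}\right) \frac{1}{32166} = - \frac{17602}{16083} + \frac{i \sqrt{37}}{1787}$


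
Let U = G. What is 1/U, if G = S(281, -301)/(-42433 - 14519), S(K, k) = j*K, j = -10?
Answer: 28476/1405 ≈ 20.268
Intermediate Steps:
S(K, k) = -10*K
G = 1405/28476 (G = (-10*281)/(-42433 - 14519) = -2810/(-56952) = -2810*(-1/56952) = 1405/28476 ≈ 0.049340)
U = 1405/28476 ≈ 0.049340
1/U = 1/(1405/28476) = 28476/1405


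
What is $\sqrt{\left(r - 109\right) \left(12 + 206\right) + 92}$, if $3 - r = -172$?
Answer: $4 \sqrt{905} \approx 120.33$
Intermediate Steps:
$r = 175$ ($r = 3 - -172 = 3 + 172 = 175$)
$\sqrt{\left(r - 109\right) \left(12 + 206\right) + 92} = \sqrt{\left(175 - 109\right) \left(12 + 206\right) + 92} = \sqrt{66 \cdot 218 + 92} = \sqrt{14388 + 92} = \sqrt{14480} = 4 \sqrt{905}$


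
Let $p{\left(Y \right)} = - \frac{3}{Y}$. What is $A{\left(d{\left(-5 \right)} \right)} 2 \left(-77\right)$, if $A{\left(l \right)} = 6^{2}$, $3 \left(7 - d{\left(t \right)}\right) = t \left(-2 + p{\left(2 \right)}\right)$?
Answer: $-5544$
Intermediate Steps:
$d{\left(t \right)} = 7 + \frac{7 t}{6}$ ($d{\left(t \right)} = 7 - \frac{t \left(-2 - \frac{3}{2}\right)}{3} = 7 - \frac{t \left(- \frac{7}{2}\right)}{3} = 7 - \frac{\left(- \frac{7}{2}\right) t}{3} = 7 + \frac{7 t}{6}$)
$A{\left(l \right)} = 36$
$A{\left(d{\left(-5 \right)} \right)} 2 \left(-77\right) = 36 \cdot 2 \left(-77\right) = 72 \left(-77\right) = -5544$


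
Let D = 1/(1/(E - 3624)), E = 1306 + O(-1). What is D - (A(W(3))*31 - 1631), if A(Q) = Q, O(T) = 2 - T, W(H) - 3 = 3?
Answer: -870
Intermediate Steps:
W(H) = 6 (W(H) = 3 + 3 = 6)
E = 1309 (E = 1306 + (2 - 1*(-1)) = 1306 + (2 + 1) = 1306 + 3 = 1309)
D = -2315 (D = 1/(1/(1309 - 3624)) = 1/(1/(-2315)) = 1/(-1/2315) = -2315)
D - (A(W(3))*31 - 1631) = -2315 - (6*31 - 1631) = -2315 - (186 - 1631) = -2315 - 1*(-1445) = -2315 + 1445 = -870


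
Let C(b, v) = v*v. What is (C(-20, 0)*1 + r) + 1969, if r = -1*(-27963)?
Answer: 29932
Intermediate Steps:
r = 27963
C(b, v) = v**2
(C(-20, 0)*1 + r) + 1969 = (0**2*1 + 27963) + 1969 = (0*1 + 27963) + 1969 = (0 + 27963) + 1969 = 27963 + 1969 = 29932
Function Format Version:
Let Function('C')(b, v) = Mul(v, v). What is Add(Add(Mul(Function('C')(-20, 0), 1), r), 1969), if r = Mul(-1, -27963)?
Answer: 29932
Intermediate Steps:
r = 27963
Function('C')(b, v) = Pow(v, 2)
Add(Add(Mul(Function('C')(-20, 0), 1), r), 1969) = Add(Add(Mul(Pow(0, 2), 1), 27963), 1969) = Add(Add(Mul(0, 1), 27963), 1969) = Add(Add(0, 27963), 1969) = Add(27963, 1969) = 29932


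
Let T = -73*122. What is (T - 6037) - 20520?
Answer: -35463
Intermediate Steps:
T = -8906
(T - 6037) - 20520 = (-8906 - 6037) - 20520 = -14943 - 20520 = -35463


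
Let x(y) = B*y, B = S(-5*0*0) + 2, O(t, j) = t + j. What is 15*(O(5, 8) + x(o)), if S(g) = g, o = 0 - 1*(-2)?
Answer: 255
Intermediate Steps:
o = 2 (o = 0 + 2 = 2)
O(t, j) = j + t
B = 2 (B = -5*0*0 + 2 = 0*0 + 2 = 0 + 2 = 2)
x(y) = 2*y
15*(O(5, 8) + x(o)) = 15*((8 + 5) + 2*2) = 15*(13 + 4) = 15*17 = 255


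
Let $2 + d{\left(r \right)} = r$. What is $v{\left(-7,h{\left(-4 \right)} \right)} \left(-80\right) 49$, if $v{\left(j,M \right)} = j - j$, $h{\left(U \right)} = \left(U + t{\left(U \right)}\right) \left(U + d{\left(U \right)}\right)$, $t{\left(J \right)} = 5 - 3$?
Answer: $0$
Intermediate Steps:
$d{\left(r \right)} = -2 + r$
$t{\left(J \right)} = 2$ ($t{\left(J \right)} = 5 - 3 = 2$)
$h{\left(U \right)} = \left(-2 + 2 U\right) \left(2 + U\right)$ ($h{\left(U \right)} = \left(U + 2\right) \left(U + \left(-2 + U\right)\right) = \left(2 + U\right) \left(-2 + 2 U\right) = \left(-2 + 2 U\right) \left(2 + U\right)$)
$v{\left(j,M \right)} = 0$
$v{\left(-7,h{\left(-4 \right)} \right)} \left(-80\right) 49 = 0 \left(-80\right) 49 = 0 \cdot 49 = 0$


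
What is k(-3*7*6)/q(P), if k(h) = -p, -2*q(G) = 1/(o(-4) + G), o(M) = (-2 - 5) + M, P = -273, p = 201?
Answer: -114168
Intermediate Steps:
o(M) = -7 + M
q(G) = -1/(2*(-11 + G)) (q(G) = -1/(2*((-7 - 4) + G)) = -1/(2*(-11 + G)))
k(h) = -201 (k(h) = -1*201 = -201)
k(-3*7*6)/q(P) = -201/((-1/(-22 + 2*(-273)))) = -201/((-1/(-22 - 546))) = -201/((-1/(-568))) = -201/((-1*(-1/568))) = -201/1/568 = -201*568 = -114168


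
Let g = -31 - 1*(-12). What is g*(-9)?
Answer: 171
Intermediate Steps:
g = -19 (g = -31 + 12 = -19)
g*(-9) = -19*(-9) = 171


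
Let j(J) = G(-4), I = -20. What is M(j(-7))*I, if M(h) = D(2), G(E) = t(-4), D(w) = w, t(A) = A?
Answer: -40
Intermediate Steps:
G(E) = -4
j(J) = -4
M(h) = 2
M(j(-7))*I = 2*(-20) = -40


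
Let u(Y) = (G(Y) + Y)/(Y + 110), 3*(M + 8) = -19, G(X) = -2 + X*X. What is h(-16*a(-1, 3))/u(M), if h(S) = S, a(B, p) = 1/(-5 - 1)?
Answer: 1148/851 ≈ 1.3490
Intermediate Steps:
G(X) = -2 + X²
a(B, p) = -⅙ (a(B, p) = 1/(-6) = -⅙)
M = -43/3 (M = -8 + (⅓)*(-19) = -8 - 19/3 = -43/3 ≈ -14.333)
u(Y) = (-2 + Y + Y²)/(110 + Y) (u(Y) = ((-2 + Y²) + Y)/(Y + 110) = (-2 + Y + Y²)/(110 + Y))
h(-16*a(-1, 3))/u(M) = (-16*(-⅙))/(((-2 - 43/3 + (-43/3)²)/(110 - 43/3))) = 8/(3*(((-2 - 43/3 + 1849/9)/(287/3)))) = 8/(3*(((3/287)*(1702/9)))) = 8/(3*(1702/861)) = (8/3)*(861/1702) = 1148/851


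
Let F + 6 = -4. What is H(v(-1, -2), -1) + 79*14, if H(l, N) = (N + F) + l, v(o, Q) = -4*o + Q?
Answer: 1097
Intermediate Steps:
F = -10 (F = -6 - 4 = -10)
v(o, Q) = Q - 4*o
H(l, N) = -10 + N + l (H(l, N) = (N - 10) + l = (-10 + N) + l = -10 + N + l)
H(v(-1, -2), -1) + 79*14 = (-10 - 1 + (-2 - 4*(-1))) + 79*14 = (-10 - 1 + (-2 + 4)) + 1106 = (-10 - 1 + 2) + 1106 = -9 + 1106 = 1097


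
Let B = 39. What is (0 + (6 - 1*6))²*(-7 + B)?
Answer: 0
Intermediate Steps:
(0 + (6 - 1*6))²*(-7 + B) = (0 + (6 - 1*6))²*(-7 + 39) = (0 + (6 - 6))²*32 = (0 + 0)²*32 = 0²*32 = 0*32 = 0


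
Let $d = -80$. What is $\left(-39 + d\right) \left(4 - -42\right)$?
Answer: $-5474$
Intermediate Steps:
$\left(-39 + d\right) \left(4 - -42\right) = \left(-39 - 80\right) \left(4 - -42\right) = - 119 \left(4 + 42\right) = \left(-119\right) 46 = -5474$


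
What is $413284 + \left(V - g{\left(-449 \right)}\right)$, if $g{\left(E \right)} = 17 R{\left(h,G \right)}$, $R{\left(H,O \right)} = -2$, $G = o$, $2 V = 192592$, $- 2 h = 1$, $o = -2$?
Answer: $509614$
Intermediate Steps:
$h = - \frac{1}{2}$ ($h = \left(- \frac{1}{2}\right) 1 = - \frac{1}{2} \approx -0.5$)
$V = 96296$ ($V = \frac{1}{2} \cdot 192592 = 96296$)
$G = -2$
$g{\left(E \right)} = -34$ ($g{\left(E \right)} = 17 \left(-2\right) = -34$)
$413284 + \left(V - g{\left(-449 \right)}\right) = 413284 + \left(96296 - -34\right) = 413284 + \left(96296 + 34\right) = 413284 + 96330 = 509614$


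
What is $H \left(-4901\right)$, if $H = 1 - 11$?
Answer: $49010$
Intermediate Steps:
$H = -10$
$H \left(-4901\right) = \left(-10\right) \left(-4901\right) = 49010$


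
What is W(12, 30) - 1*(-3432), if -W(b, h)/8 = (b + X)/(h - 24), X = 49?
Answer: 10052/3 ≈ 3350.7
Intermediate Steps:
W(b, h) = -8*(49 + b)/(-24 + h) (W(b, h) = -8*(b + 49)/(h - 24) = -8*(49 + b)/(-24 + h))
W(12, 30) - 1*(-3432) = 8*(-49 - 1*12)/(-24 + 30) - 1*(-3432) = 8*(-49 - 12)/6 + 3432 = 8*(⅙)*(-61) + 3432 = -244/3 + 3432 = 10052/3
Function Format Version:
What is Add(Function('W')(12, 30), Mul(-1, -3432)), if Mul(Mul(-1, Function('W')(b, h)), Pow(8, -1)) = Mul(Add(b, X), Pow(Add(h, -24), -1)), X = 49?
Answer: Rational(10052, 3) ≈ 3350.7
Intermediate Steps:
Function('W')(b, h) = Mul(-8, Pow(Add(-24, h), -1), Add(49, b)) (Function('W')(b, h) = Mul(-8, Mul(Add(b, 49), Pow(Add(h, -24), -1))) = Mul(-8, Mul(Add(49, b), Pow(Add(-24, h), -1))) = Mul(-8, Mul(Pow(Add(-24, h), -1), Add(49, b))) = Mul(-8, Pow(Add(-24, h), -1), Add(49, b)))
Add(Function('W')(12, 30), Mul(-1, -3432)) = Add(Mul(8, Pow(Add(-24, 30), -1), Add(-49, Mul(-1, 12))), Mul(-1, -3432)) = Add(Mul(8, Pow(6, -1), Add(-49, -12)), 3432) = Add(Mul(8, Rational(1, 6), -61), 3432) = Add(Rational(-244, 3), 3432) = Rational(10052, 3)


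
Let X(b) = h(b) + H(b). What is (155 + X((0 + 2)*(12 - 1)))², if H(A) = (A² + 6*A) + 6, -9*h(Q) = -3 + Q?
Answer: 48636676/81 ≈ 6.0045e+5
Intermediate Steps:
h(Q) = ⅓ - Q/9 (h(Q) = -(-3 + Q)/9 = ⅓ - Q/9)
H(A) = 6 + A² + 6*A
X(b) = 19/3 + b² + 53*b/9 (X(b) = (⅓ - b/9) + (6 + b² + 6*b) = 19/3 + b² + 53*b/9)
(155 + X((0 + 2)*(12 - 1)))² = (155 + (19/3 + ((0 + 2)*(12 - 1))² + 53*((0 + 2)*(12 - 1))/9))² = (155 + (19/3 + (2*11)² + 53*(2*11)/9))² = (155 + (19/3 + 22² + (53/9)*22))² = (155 + (19/3 + 484 + 1166/9))² = (155 + 5579/9)² = (6974/9)² = 48636676/81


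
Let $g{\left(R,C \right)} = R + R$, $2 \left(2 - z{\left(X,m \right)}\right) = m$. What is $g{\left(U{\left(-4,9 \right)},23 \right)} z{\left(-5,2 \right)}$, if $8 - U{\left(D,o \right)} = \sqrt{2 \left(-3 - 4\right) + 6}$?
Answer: $16 - 4 i \sqrt{2} \approx 16.0 - 5.6569 i$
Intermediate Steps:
$z{\left(X,m \right)} = 2 - \frac{m}{2}$
$U{\left(D,o \right)} = 8 - 2 i \sqrt{2}$ ($U{\left(D,o \right)} = 8 - \sqrt{2 \left(-3 - 4\right) + 6} = 8 - \sqrt{2 \left(-7\right) + 6} = 8 - \sqrt{-14 + 6} = 8 - \sqrt{-8} = 8 - 2 i \sqrt{2}$)
$g{\left(R,C \right)} = 2 R$
$g{\left(U{\left(-4,9 \right)},23 \right)} z{\left(-5,2 \right)} = 2 \left(8 - 2 i \sqrt{2}\right) \left(2 - 1\right) = \left(16 - 4 i \sqrt{2}\right) \left(2 - 1\right) = \left(16 - 4 i \sqrt{2}\right) 1 = 16 - 4 i \sqrt{2}$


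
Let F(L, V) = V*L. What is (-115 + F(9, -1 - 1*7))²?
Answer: 34969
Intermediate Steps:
F(L, V) = L*V
(-115 + F(9, -1 - 1*7))² = (-115 + 9*(-1 - 1*7))² = (-115 + 9*(-1 - 7))² = (-115 + 9*(-8))² = (-115 - 72)² = (-187)² = 34969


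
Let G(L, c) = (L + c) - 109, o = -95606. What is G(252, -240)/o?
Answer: 97/95606 ≈ 0.0010146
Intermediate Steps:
G(L, c) = -109 + L + c
G(252, -240)/o = (-109 + 252 - 240)/(-95606) = -97*(-1/95606) = 97/95606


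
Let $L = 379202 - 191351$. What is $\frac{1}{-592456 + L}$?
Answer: $- \frac{1}{404605} \approx -2.4715 \cdot 10^{-6}$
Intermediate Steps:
$L = 187851$ ($L = 379202 - 191351 = 187851$)
$\frac{1}{-592456 + L} = \frac{1}{-592456 + 187851} = \frac{1}{-404605} = - \frac{1}{404605}$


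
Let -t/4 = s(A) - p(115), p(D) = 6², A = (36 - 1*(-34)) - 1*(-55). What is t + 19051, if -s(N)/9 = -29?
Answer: 18151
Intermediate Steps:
A = 125 (A = (36 + 34) + 55 = 70 + 55 = 125)
s(N) = 261 (s(N) = -9*(-29) = 261)
p(D) = 36
t = -900 (t = -4*(261 - 1*36) = -4*(261 - 36) = -4*225 = -900)
t + 19051 = -900 + 19051 = 18151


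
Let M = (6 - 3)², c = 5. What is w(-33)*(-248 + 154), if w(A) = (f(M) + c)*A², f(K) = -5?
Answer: 0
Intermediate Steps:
M = 9 (M = 3² = 9)
w(A) = 0 (w(A) = (-5 + 5)*A² = 0*A² = 0)
w(-33)*(-248 + 154) = 0*(-248 + 154) = 0*(-94) = 0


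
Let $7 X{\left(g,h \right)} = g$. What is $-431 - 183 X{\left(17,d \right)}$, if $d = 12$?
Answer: $- \frac{6128}{7} \approx -875.43$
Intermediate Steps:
$X{\left(g,h \right)} = \frac{g}{7}$
$-431 - 183 X{\left(17,d \right)} = -431 - 183 \cdot \frac{1}{7} \cdot 17 = -431 - \frac{3111}{7} = - \frac{6128}{7}$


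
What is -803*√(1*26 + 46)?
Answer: -4818*√2 ≈ -6813.7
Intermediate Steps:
-803*√(1*26 + 46) = -803*√(26 + 46) = -4818*√2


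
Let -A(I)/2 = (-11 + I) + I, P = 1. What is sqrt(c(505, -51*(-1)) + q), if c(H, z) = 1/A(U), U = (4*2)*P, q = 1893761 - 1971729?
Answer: I*sqrt(7796810)/10 ≈ 279.23*I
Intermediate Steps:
q = -77968
U = 8 (U = (4*2)*1 = 8*1 = 8)
A(I) = 22 - 4*I (A(I) = -2*((-11 + I) + I) = -2*(-11 + 2*I) = 22 - 4*I)
c(H, z) = -1/10 (c(H, z) = 1/(22 - 4*8) = 1/(22 - 32) = 1/(-10) = -1/10)
sqrt(c(505, -51*(-1)) + q) = sqrt(-1/10 - 77968) = sqrt(-779681/10) = I*sqrt(7796810)/10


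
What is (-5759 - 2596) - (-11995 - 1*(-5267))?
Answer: -1627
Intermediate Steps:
(-5759 - 2596) - (-11995 - 1*(-5267)) = -8355 - (-11995 + 5267) = -8355 - 1*(-6728) = -8355 + 6728 = -1627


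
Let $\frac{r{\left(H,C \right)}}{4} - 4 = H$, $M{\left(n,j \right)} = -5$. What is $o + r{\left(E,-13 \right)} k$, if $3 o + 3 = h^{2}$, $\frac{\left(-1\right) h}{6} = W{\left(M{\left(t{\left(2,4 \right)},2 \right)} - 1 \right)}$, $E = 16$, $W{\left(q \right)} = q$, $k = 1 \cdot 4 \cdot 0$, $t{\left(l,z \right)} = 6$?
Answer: $431$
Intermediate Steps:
$k = 0$ ($k = 4 \cdot 0 = 0$)
$h = 36$ ($h = - 6 \left(-5 - 1\right) = \left(-6\right) \left(-6\right) = 36$)
$r{\left(H,C \right)} = 16 + 4 H$
$o = 431$ ($o = -1 + \frac{36^{2}}{3} = -1 + \frac{1}{3} \cdot 1296 = -1 + 432 = 431$)
$o + r{\left(E,-13 \right)} k = 431 + \left(16 + 4 \cdot 16\right) 0 = 431 + \left(16 + 64\right) 0 = 431 + 80 \cdot 0 = 431 + 0 = 431$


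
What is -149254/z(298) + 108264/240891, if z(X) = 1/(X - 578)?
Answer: 3355701598728/80297 ≈ 4.1791e+7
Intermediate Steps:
z(X) = 1/(-578 + X)
-149254/z(298) + 108264/240891 = -149254/(1/(-578 + 298)) + 108264/240891 = -149254/(1/(-280)) + 108264*(1/240891) = -149254/(-1/280) + 36088/80297 = -149254*(-280) + 36088/80297 = 41791120 + 36088/80297 = 3355701598728/80297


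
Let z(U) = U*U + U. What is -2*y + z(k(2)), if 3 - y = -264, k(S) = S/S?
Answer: -532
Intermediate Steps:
k(S) = 1
y = 267 (y = 3 - 1*(-264) = 3 + 264 = 267)
z(U) = U + U² (z(U) = U² + U = U + U²)
-2*y + z(k(2)) = -2*267 + 1*(1 + 1) = -534 + 1*2 = -534 + 2 = -532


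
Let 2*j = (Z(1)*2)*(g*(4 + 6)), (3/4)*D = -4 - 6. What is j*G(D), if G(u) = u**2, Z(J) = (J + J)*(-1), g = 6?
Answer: -64000/3 ≈ -21333.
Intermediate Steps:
Z(J) = -2*J (Z(J) = (2*J)*(-1) = -2*J)
D = -40/3 (D = 4*(-4 - 6)/3 = (4/3)*(-10) = -40/3 ≈ -13.333)
j = -120 (j = ((-2*1*2)*(6*(4 + 6)))/2 = ((-2*2)*(6*10))/2 = (-4*60)/2 = (1/2)*(-240) = -120)
j*G(D) = -120*(-40/3)**2 = -120*1600/9 = -64000/3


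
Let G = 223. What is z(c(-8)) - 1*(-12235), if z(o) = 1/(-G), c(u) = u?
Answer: 2728404/223 ≈ 12235.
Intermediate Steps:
z(o) = -1/223 (z(o) = 1/(-1*223) = 1/(-223) = -1/223)
z(c(-8)) - 1*(-12235) = -1/223 - 1*(-12235) = -1/223 + 12235 = 2728404/223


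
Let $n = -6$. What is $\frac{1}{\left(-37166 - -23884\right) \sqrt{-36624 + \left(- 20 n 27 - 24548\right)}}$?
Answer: $\frac{i \sqrt{14483}}{384726412} \approx 3.1281 \cdot 10^{-7} i$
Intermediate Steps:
$\frac{1}{\left(-37166 - -23884\right) \sqrt{-36624 + \left(- 20 n 27 - 24548\right)}} = \frac{1}{\left(-37166 - -23884\right) \sqrt{-36624 - \left(24548 - \left(-20\right) \left(-6\right) 27\right)}} = \frac{1}{\left(-37166 + 23884\right) \sqrt{-36624 + \left(120 \cdot 27 - 24548\right)}} = \frac{1}{\left(-13282\right) \sqrt{-36624 + \left(3240 - 24548\right)}} = - \frac{1}{13282 \sqrt{-36624 - 21308}} = - \frac{1}{13282 \sqrt{-57932}} = - \frac{1}{13282 \cdot 2 i \sqrt{14483}} = - \frac{\left(- \frac{1}{28966}\right) i \sqrt{14483}}{13282} = \frac{i \sqrt{14483}}{384726412}$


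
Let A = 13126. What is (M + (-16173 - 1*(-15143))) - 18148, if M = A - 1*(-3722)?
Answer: -2330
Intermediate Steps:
M = 16848 (M = 13126 - 1*(-3722) = 13126 + 3722 = 16848)
(M + (-16173 - 1*(-15143))) - 18148 = (16848 + (-16173 - 1*(-15143))) - 18148 = (16848 + (-16173 + 15143)) - 18148 = (16848 - 1030) - 18148 = 15818 - 18148 = -2330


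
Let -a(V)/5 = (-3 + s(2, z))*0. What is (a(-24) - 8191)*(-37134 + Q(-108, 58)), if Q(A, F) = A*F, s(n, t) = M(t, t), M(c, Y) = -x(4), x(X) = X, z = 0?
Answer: 355473018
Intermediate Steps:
M(c, Y) = -4 (M(c, Y) = -1*4 = -4)
s(n, t) = -4
a(V) = 0 (a(V) = -5*(-3 - 4)*0 = -(-35)*0 = -5*0 = 0)
(a(-24) - 8191)*(-37134 + Q(-108, 58)) = (0 - 8191)*(-37134 - 108*58) = -8191*(-37134 - 6264) = -8191*(-43398) = 355473018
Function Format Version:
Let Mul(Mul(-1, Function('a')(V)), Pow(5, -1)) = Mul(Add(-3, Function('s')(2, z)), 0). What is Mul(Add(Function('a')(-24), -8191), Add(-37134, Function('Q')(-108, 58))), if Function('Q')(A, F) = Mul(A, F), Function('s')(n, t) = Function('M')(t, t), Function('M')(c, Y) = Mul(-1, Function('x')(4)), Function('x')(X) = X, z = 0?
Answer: 355473018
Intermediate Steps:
Function('M')(c, Y) = -4 (Function('M')(c, Y) = Mul(-1, 4) = -4)
Function('s')(n, t) = -4
Function('a')(V) = 0 (Function('a')(V) = Mul(-5, Mul(Add(-3, -4), 0)) = Mul(-5, Mul(-7, 0)) = Mul(-5, 0) = 0)
Mul(Add(Function('a')(-24), -8191), Add(-37134, Function('Q')(-108, 58))) = Mul(Add(0, -8191), Add(-37134, Mul(-108, 58))) = Mul(-8191, Add(-37134, -6264)) = Mul(-8191, -43398) = 355473018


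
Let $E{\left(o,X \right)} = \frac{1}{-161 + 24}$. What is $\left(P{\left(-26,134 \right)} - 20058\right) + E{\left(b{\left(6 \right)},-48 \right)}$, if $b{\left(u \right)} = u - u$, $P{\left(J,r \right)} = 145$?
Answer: $- \frac{2728082}{137} \approx -19913.0$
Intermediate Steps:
$b{\left(u \right)} = 0$
$E{\left(o,X \right)} = - \frac{1}{137}$ ($E{\left(o,X \right)} = \frac{1}{-137} = - \frac{1}{137}$)
$\left(P{\left(-26,134 \right)} - 20058\right) + E{\left(b{\left(6 \right)},-48 \right)} = \left(145 - 20058\right) - \frac{1}{137} = -19913 - \frac{1}{137} = - \frac{2728082}{137}$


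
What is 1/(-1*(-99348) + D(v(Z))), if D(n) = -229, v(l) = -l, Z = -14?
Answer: 1/99119 ≈ 1.0089e-5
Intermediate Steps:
1/(-1*(-99348) + D(v(Z))) = 1/(-1*(-99348) - 229) = 1/(99348 - 229) = 1/99119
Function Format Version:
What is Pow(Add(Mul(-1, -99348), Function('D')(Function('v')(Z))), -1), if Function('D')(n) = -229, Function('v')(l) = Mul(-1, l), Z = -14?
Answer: Rational(1, 99119) ≈ 1.0089e-5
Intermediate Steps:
Pow(Add(Mul(-1, -99348), Function('D')(Function('v')(Z))), -1) = Pow(Add(Mul(-1, -99348), -229), -1) = Pow(Add(99348, -229), -1) = Pow(99119, -1) = Rational(1, 99119)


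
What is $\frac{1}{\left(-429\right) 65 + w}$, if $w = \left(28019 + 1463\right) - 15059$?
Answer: $- \frac{1}{13462} \approx -7.4283 \cdot 10^{-5}$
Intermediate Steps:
$w = 14423$ ($w = 29482 - 15059 = 14423$)
$\frac{1}{\left(-429\right) 65 + w} = \frac{1}{\left(-429\right) 65 + 14423} = \frac{1}{-27885 + 14423} = \frac{1}{-13462} = - \frac{1}{13462}$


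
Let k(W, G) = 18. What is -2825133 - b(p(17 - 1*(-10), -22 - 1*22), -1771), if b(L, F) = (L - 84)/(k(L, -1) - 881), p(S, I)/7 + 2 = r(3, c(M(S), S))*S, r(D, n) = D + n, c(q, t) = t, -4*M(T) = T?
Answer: -2438084207/863 ≈ -2.8251e+6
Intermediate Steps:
M(T) = -T/4
p(S, I) = -14 + 7*S*(3 + S) (p(S, I) = -14 + 7*((3 + S)*S) = -14 + 7*(S*(3 + S)) = -14 + 7*S*(3 + S))
b(L, F) = 84/863 - L/863 (b(L, F) = (L - 84)/(18 - 881) = (-84 + L)/(-863) = (-84 + L)*(-1/863) = 84/863 - L/863)
-2825133 - b(p(17 - 1*(-10), -22 - 1*22), -1771) = -2825133 - (84/863 - (-14 + 7*(17 - 1*(-10))*(3 + (17 - 1*(-10))))/863) = -2825133 - (84/863 - (-14 + 7*(17 + 10)*(3 + (17 + 10)))/863) = -2825133 - (84/863 - (-14 + 7*27*(3 + 27))/863) = -2825133 - (84/863 - (-14 + 7*27*30)/863) = -2825133 - (84/863 - (-14 + 5670)/863) = -2825133 - (84/863 - 1/863*5656) = -2825133 - (84/863 - 5656/863) = -2825133 - 1*(-5572/863) = -2825133 + 5572/863 = -2438084207/863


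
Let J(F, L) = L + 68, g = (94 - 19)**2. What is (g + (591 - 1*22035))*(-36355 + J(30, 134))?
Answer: 571904307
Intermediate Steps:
g = 5625 (g = 75**2 = 5625)
J(F, L) = 68 + L
(g + (591 - 1*22035))*(-36355 + J(30, 134)) = (5625 + (591 - 1*22035))*(-36355 + (68 + 134)) = (5625 + (591 - 22035))*(-36355 + 202) = (5625 - 21444)*(-36153) = -15819*(-36153) = 571904307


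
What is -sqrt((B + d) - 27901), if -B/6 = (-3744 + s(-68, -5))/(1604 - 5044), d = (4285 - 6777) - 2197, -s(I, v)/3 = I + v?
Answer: -5*I*sqrt(38572978)/172 ≈ -180.54*I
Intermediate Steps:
s(I, v) = -3*I - 3*v (s(I, v) = -3*(I + v) = -3*I - 3*v)
d = -4689 (d = -2492 - 2197 = -4689)
B = -2115/344 (B = -6*(-3744 + (-3*(-68) - 3*(-5)))/(1604 - 5044) = -6*(-3744 + (204 + 15))/(-3440) = -6*(-3744 + 219)*(-1)/3440 = -(-21150)*(-1)/3440 = -6*705/688 = -2115/344 ≈ -6.1483)
-sqrt((B + d) - 27901) = -sqrt((-2115/344 - 4689) - 27901) = -sqrt(-1615131/344 - 27901) = -sqrt(-11213075/344) = -5*I*sqrt(38572978)/172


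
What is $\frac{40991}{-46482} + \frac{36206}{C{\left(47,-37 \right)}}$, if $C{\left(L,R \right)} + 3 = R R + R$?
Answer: $\frac{180938917}{6863842} \approx 26.361$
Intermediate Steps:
$C{\left(L,R \right)} = -3 + R + R^{2}$ ($C{\left(L,R \right)} = -3 + \left(R R + R\right) = -3 + \left(R^{2} + R\right) = -3 + \left(R + R^{2}\right) = -3 + R + R^{2}$)
$\frac{40991}{-46482} + \frac{36206}{C{\left(47,-37 \right)}} = \frac{40991}{-46482} + \frac{36206}{-3 - 37 + \left(-37\right)^{2}} = 40991 \left(- \frac{1}{46482}\right) + \frac{36206}{-3 - 37 + 1369} = - \frac{40991}{46482} + \frac{36206}{1329} = \frac{180938917}{6863842}$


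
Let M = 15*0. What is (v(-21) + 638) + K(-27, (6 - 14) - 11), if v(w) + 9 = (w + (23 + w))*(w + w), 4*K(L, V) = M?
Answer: 1427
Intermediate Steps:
M = 0
K(L, V) = 0 (K(L, V) = (¼)*0 = 0)
v(w) = -9 + 2*w*(23 + 2*w) (v(w) = -9 + (w + (23 + w))*(w + w) = -9 + (23 + 2*w)*(2*w) = -9 + 2*w*(23 + 2*w))
(v(-21) + 638) + K(-27, (6 - 14) - 11) = ((-9 + 4*(-21)² + 46*(-21)) + 638) + 0 = ((-9 + 4*441 - 966) + 638) + 0 = ((-9 + 1764 - 966) + 638) + 0 = (789 + 638) + 0 = 1427 + 0 = 1427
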